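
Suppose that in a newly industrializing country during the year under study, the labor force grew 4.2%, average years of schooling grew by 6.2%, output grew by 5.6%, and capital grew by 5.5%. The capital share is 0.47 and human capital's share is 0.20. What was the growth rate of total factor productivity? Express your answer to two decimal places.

0.39%

Labor's share = 1 − 0.47 − 0.2 = 0.33.
Capital: 0.47 × 5.5 = 2.585 pp.
Average years of schooling: 0.2 × 6.2 = 1.24 pp.
The labor force: 0.33 × 4.2 = 1.386 pp.
TFP growth = 5.6 − 5.211 = 0.389%.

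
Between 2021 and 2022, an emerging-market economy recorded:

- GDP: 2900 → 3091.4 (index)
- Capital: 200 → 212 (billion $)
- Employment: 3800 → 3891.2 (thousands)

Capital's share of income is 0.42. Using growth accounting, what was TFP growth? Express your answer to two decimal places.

GDP growth = (3091.4 − 2900) / 2900 = 6.6%.
Capital growth = (212 − 200) / 200 = 6%.
Employment growth = (3891.2 − 3800) / 3800 = 2.4%.
Labor's share = 1 − 0.42 = 0.58.
Capital: 0.42 × 6 = 2.52 pp.
Employment: 0.58 × 2.4 = 1.392 pp.
TFP growth = 6.6 − 3.912 = 2.688%.

TFP grew 2.69%.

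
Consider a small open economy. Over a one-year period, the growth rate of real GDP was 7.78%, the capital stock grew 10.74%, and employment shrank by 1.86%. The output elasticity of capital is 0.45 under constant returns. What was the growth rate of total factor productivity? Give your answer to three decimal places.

Labor's share = 1 − 0.45 = 0.55.
The capital stock: 0.45 × 10.74 = 4.833 pp.
Employment: 0.55 × (-1.86) = -1.023 pp.
TFP growth = 7.78 − 3.81 = 3.97%.

3.970%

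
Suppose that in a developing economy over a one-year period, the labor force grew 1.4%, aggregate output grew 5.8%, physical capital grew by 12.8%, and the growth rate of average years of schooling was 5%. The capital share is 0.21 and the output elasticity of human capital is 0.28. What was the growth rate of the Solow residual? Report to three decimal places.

The Solow residual growth was 0.998%.

Labor's share = 1 − 0.21 − 0.28 = 0.51.
Physical capital: 0.21 × 12.8 = 2.688 pp.
Average years of schooling: 0.28 × 5 = 1.4 pp.
The labor force: 0.51 × 1.4 = 0.714 pp.
TFP growth = 5.8 − 4.802 = 0.998%.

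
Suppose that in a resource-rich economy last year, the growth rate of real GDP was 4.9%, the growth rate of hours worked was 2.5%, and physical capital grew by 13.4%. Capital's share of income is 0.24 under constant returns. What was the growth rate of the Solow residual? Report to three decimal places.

-0.216%

Labor's share = 1 − 0.24 = 0.76.
Physical capital: 0.24 × 13.4 = 3.216 pp.
Hours worked: 0.76 × 2.5 = 1.9 pp.
TFP growth = 4.9 − 5.116 = -0.216%.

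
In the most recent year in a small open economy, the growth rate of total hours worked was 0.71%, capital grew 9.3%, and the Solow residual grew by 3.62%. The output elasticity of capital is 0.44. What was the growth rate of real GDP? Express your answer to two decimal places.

8.11%

Labor's share = 1 − 0.44 = 0.56.
Capital: 0.44 × 9.3 = 4.092 pp.
Total hours worked: 0.56 × 0.71 = 0.3976 pp.
Output growth = 3.62 + 4.4896 = 8.1096%.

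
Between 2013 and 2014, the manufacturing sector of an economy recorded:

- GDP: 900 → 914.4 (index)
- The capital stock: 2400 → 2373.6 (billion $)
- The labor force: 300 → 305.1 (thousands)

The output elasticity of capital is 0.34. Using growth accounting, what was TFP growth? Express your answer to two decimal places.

TFP grew 0.85%.

GDP growth = (914.4 − 900) / 900 = 1.6%.
The capital stock growth = (2373.6 − 2400) / 2400 = -1.1%.
The labor force growth = (305.1 − 300) / 300 = 1.7%.
Labor's share = 1 − 0.34 = 0.66.
The capital stock: 0.34 × (-1.1) = -0.374 pp.
The labor force: 0.66 × 1.7 = 1.122 pp.
TFP growth = 1.6 − 0.748 = 0.852%.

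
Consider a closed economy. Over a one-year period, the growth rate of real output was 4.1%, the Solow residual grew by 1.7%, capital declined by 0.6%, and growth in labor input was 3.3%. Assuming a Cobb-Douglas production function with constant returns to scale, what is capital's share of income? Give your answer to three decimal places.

gY = gA + α·gK + (1−α)·gL, so gY − gA − gL = α(gK − gL).
4.1 − 1.7 − 3.3 = α × (-0.6 − 3.3).
-0.9 = -3.9 α, so α = 0.23077.

Capital's share of income is 0.231.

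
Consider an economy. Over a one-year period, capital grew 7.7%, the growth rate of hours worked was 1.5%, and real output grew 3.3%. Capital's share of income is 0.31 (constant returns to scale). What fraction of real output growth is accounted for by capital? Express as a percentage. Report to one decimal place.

Capital contributed 0.31 × 7.7 = 2.387 pp.
Share of growth = 2.387 / 3.3 × 100 = 72.333%.

Capital accounted for 72.3% of growth.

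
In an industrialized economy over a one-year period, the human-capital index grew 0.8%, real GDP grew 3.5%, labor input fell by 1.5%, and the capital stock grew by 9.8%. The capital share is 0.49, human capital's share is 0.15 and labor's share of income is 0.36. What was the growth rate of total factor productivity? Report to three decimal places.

-0.882%

Labor's share = 1 − 0.49 − 0.15 = 0.36.
The capital stock: 0.49 × 9.8 = 4.802 pp.
The human-capital index: 0.15 × 0.8 = 0.12 pp.
Labor input: 0.36 × (-1.5) = -0.54 pp.
TFP growth = 3.5 − 4.382 = -0.882%.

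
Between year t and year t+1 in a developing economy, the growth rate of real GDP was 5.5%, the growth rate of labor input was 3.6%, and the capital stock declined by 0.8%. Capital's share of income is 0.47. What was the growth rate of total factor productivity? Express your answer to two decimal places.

Labor's share = 1 − 0.47 = 0.53.
The capital stock: 0.47 × (-0.8) = -0.376 pp.
Labor input: 0.53 × 3.6 = 1.908 pp.
TFP growth = 5.5 − 1.532 = 3.968%.

3.97%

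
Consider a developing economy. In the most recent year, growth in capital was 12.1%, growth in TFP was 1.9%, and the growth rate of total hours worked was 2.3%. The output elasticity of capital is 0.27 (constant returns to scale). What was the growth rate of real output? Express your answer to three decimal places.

Real output grew 6.846%.

Labor's share = 1 − 0.27 = 0.73.
Capital: 0.27 × 12.1 = 3.267 pp.
Total hours worked: 0.73 × 2.3 = 1.679 pp.
Output growth = 1.9 + 4.946 = 6.846%.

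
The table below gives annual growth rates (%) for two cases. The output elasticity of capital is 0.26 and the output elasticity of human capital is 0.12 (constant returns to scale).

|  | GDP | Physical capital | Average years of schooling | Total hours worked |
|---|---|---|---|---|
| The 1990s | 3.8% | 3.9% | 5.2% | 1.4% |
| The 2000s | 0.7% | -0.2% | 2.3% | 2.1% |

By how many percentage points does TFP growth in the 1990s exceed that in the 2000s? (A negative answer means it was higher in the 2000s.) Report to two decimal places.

Labor's share = 1 − 0.26 − 0.12 = 0.62.
The 1990s: TFP = 3.8 − 1.014 − 0.624 − 0.868 = 1.294%.
The 2000s: TFP = 0.7 + 0.052 − 0.276 − 1.302 = -0.826%.
Difference = 1.294 − (-0.826) = 2.12 pp.

2.12 percentage points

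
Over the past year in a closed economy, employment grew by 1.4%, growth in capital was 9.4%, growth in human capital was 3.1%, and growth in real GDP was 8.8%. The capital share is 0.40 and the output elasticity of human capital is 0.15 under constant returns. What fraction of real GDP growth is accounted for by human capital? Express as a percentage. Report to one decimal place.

5.3%

Human capital contributed 0.15 × 3.1 = 0.465 pp.
Share of growth = 0.465 / 8.8 × 100 = 5.284%.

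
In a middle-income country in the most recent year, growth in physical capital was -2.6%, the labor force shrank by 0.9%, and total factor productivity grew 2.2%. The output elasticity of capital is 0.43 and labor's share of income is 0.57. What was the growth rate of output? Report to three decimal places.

0.569%

Labor's share = 1 − 0.43 = 0.57.
Physical capital: 0.43 × (-2.6) = -1.118 pp.
The labor force: 0.57 × (-0.9) = -0.513 pp.
Output growth = 2.2 + (-1.631) = 0.569%.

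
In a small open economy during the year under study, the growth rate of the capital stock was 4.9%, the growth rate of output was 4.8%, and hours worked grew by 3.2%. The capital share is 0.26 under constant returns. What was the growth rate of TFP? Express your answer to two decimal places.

Labor's share = 1 − 0.26 = 0.74.
The capital stock: 0.26 × 4.9 = 1.274 pp.
Hours worked: 0.74 × 3.2 = 2.368 pp.
TFP growth = 4.8 − 3.642 = 1.158%.

1.16%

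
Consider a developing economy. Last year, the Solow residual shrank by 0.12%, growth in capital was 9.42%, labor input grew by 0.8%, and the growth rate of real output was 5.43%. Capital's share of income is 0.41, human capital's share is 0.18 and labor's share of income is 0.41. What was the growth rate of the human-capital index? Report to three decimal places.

Labor's share = 1 − 0.41 − 0.18 = 0.41.
gY = gA + 0.41×9.42 + 0.41×0.8 + 0.18×g.
0.18×g = 5.43 + 0.12 − 4.1902 = 1.3598.
g = 1.3598 / 0.18 = 7.55444%.

7.554%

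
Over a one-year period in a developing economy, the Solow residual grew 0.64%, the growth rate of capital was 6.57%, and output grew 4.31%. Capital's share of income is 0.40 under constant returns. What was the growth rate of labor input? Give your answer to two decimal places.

1.74%

Labor's share = 1 − 0.4 = 0.6.
gY = gA + 0.4×6.57 + 0.6×g.
0.6×g = 4.31 − 0.64 − 2.628 = 1.042.
g = 1.042 / 0.6 = 1.7367%.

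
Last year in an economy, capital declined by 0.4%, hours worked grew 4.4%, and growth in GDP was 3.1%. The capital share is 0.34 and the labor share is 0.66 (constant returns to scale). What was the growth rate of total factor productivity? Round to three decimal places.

Total factor productivity growth was 0.332%.

Labor's share = 1 − 0.34 = 0.66.
Capital: 0.34 × (-0.4) = -0.136 pp.
Hours worked: 0.66 × 4.4 = 2.904 pp.
TFP growth = 3.1 − 2.768 = 0.332%.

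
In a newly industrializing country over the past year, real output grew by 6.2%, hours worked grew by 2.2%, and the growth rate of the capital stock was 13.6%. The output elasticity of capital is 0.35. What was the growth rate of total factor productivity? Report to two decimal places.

Labor's share = 1 − 0.35 = 0.65.
The capital stock: 0.35 × 13.6 = 4.76 pp.
Hours worked: 0.65 × 2.2 = 1.43 pp.
TFP growth = 6.2 − 6.19 = 0.01%.

0.01%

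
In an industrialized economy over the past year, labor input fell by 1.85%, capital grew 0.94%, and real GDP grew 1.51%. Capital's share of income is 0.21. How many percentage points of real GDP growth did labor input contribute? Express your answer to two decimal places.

-1.46 pp

Labor's share = 1 − 0.21 = 0.79.
Contribution = share × growth = 0.79 × (-1.85) = -1.4615 pp.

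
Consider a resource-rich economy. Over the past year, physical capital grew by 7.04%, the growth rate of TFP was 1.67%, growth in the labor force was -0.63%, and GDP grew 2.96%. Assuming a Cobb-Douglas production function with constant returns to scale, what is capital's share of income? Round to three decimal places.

gY = gA + α·gK + (1−α)·gL, so gY − gA − gL = α(gK − gL).
2.96 − 1.67 + 0.63 = α × (7.04 − (-0.63)).
1.92 = 7.67 α, so α = 0.25033.

α = 0.250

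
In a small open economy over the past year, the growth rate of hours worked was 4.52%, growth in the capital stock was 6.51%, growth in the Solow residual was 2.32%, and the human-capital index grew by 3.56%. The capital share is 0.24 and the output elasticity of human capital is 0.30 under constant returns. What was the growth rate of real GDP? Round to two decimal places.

Labor's share = 1 − 0.24 − 0.3 = 0.46.
The capital stock: 0.24 × 6.51 = 1.5624 pp.
The human-capital index: 0.3 × 3.56 = 1.068 pp.
Hours worked: 0.46 × 4.52 = 2.0792 pp.
Output growth = 2.32 + 4.7096 = 7.0296%.

Real GDP growth was 7.03%.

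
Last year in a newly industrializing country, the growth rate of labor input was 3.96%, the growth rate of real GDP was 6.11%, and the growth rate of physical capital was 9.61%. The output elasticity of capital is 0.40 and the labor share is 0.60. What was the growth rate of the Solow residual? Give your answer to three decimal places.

Labor's share = 1 − 0.4 = 0.6.
Physical capital: 0.4 × 9.61 = 3.844 pp.
Labor input: 0.6 × 3.96 = 2.376 pp.
TFP growth = 6.11 − 6.22 = -0.11%.

-0.110%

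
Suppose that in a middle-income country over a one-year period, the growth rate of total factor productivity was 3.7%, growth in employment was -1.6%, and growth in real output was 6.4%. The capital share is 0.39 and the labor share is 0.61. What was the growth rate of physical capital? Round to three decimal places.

9.426%

Labor's share = 1 − 0.39 = 0.61.
gY = gA + 0.61×(-1.6) + 0.39×g.
0.39×g = 6.4 − 3.7 + 0.976 = 3.676.
g = 3.676 / 0.39 = 9.42564%.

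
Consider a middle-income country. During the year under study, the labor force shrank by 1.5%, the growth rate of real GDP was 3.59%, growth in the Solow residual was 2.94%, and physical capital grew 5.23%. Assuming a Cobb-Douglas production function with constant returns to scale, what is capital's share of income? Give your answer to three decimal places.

gY = gA + α·gK + (1−α)·gL, so gY − gA − gL = α(gK − gL).
3.59 − 2.94 + 1.5 = α × (5.23 − (-1.5)).
2.15 = 6.73 α, so α = 0.31947.

α = 0.319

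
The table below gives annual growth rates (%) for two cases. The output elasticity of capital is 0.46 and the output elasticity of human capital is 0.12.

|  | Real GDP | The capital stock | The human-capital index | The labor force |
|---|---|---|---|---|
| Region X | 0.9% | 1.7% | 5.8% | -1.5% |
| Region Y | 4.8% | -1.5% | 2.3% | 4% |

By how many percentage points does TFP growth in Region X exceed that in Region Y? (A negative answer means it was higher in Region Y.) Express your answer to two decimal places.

-3.48 percentage points

Labor's share = 1 − 0.46 − 0.12 = 0.42.
Region X: TFP = 0.9 − 0.782 − 0.696 + 0.63 = 0.052%.
Region Y: TFP = 4.8 + 0.69 − 0.276 − 1.68 = 3.534%.
Difference = 0.052 − (3.534) = -3.482 pp.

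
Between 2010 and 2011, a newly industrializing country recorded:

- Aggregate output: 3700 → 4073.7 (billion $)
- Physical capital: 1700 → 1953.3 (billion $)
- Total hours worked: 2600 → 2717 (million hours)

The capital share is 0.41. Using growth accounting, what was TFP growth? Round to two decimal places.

Aggregate output growth = (4073.7 − 3700) / 3700 = 10.1%.
Physical capital growth = (1953.3 − 1700) / 1700 = 14.9%.
Total hours worked growth = (2717 − 2600) / 2600 = 4.5%.
Labor's share = 1 − 0.41 = 0.59.
Physical capital: 0.41 × 14.9 = 6.109 pp.
Total hours worked: 0.59 × 4.5 = 2.655 pp.
TFP growth = 10.1 − 8.764 = 1.336%.

TFP grew 1.34%.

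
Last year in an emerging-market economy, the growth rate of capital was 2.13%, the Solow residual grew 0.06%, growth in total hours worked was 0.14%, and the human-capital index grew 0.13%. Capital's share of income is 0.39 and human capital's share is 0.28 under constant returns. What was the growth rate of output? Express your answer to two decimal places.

Labor's share = 1 − 0.39 − 0.28 = 0.33.
Capital: 0.39 × 2.13 = 0.8307 pp.
The human-capital index: 0.28 × 0.13 = 0.0364 pp.
Total hours worked: 0.33 × 0.14 = 0.0462 pp.
Output growth = 0.06 + 0.9133 = 0.9733%.

Output growth was 0.97%.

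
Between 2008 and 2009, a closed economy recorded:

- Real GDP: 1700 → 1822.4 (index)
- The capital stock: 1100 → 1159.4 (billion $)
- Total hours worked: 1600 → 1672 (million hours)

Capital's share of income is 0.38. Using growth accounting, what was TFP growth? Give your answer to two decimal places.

TFP grew 2.36%.

Real GDP growth = (1822.4 − 1700) / 1700 = 7.2%.
The capital stock growth = (1159.4 − 1100) / 1100 = 5.4%.
Total hours worked growth = (1672 − 1600) / 1600 = 4.5%.
Labor's share = 1 − 0.38 = 0.62.
The capital stock: 0.38 × 5.4 = 2.052 pp.
Total hours worked: 0.62 × 4.5 = 2.79 pp.
TFP growth = 7.2 − 4.842 = 2.358%.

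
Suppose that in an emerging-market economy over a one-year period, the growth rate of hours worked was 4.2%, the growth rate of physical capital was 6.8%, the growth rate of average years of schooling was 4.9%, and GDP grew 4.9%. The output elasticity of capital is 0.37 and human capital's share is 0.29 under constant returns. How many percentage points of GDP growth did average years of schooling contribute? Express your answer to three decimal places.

Contribution = share × growth = 0.29 × 4.9 = 1.421 pp.

1.421 pp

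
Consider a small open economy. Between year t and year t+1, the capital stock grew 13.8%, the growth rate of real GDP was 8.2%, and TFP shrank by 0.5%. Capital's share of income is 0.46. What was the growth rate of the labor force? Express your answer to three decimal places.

4.356%

Labor's share = 1 − 0.46 = 0.54.
gY = gA + 0.46×13.8 + 0.54×g.
0.54×g = 8.2 + 0.5 − 6.348 = 2.352.
g = 2.352 / 0.54 = 4.35556%.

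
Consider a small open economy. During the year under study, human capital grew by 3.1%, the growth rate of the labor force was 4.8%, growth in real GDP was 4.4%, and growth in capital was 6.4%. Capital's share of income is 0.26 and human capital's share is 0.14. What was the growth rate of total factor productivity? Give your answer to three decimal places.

-0.578%

Labor's share = 1 − 0.26 − 0.14 = 0.6.
Capital: 0.26 × 6.4 = 1.664 pp.
Human capital: 0.14 × 3.1 = 0.434 pp.
The labor force: 0.6 × 4.8 = 2.88 pp.
TFP growth = 4.4 − 4.978 = -0.578%.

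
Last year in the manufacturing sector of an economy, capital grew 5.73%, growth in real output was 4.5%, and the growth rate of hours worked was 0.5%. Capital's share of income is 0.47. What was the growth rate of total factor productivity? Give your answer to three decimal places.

Labor's share = 1 − 0.47 = 0.53.
Capital: 0.47 × 5.73 = 2.6931 pp.
Hours worked: 0.53 × 0.5 = 0.265 pp.
TFP growth = 4.5 − 2.9581 = 1.5419%.

1.542%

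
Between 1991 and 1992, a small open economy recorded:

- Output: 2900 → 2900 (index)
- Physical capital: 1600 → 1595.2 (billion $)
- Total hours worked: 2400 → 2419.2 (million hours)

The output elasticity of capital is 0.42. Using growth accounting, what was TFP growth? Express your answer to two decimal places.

-0.34%

Output growth = (2900 − 2900) / 2900 = 0%.
Physical capital growth = (1595.2 − 1600) / 1600 = -0.3%.
Total hours worked growth = (2419.2 − 2400) / 2400 = 0.8%.
Labor's share = 1 − 0.42 = 0.58.
Physical capital: 0.42 × (-0.3) = -0.126 pp.
Total hours worked: 0.58 × 0.8 = 0.464 pp.
TFP growth = 0 − 0.338 = -0.338%.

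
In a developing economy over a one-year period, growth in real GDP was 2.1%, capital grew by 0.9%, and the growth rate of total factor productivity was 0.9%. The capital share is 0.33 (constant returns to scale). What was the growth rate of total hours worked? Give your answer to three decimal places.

Total hours worked growth was 1.348%.

Labor's share = 1 − 0.33 = 0.67.
gY = gA + 0.33×0.9 + 0.67×g.
0.67×g = 2.1 − 0.9 − 0.297 = 0.903.
g = 0.903 / 0.67 = 1.34776%.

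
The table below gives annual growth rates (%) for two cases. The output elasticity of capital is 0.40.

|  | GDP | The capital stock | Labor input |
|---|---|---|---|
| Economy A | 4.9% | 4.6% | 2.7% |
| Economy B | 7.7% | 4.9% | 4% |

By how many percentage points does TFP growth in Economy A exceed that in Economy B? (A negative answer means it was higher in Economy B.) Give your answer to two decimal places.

Labor's share = 1 − 0.4 = 0.6.
Economy A: TFP = 4.9 − 1.84 − 1.62 = 1.44%.
Economy B: TFP = 7.7 − 1.96 − 2.4 = 3.34%.
Difference = 1.44 − (3.34) = -1.9 pp.

-1.90 percentage points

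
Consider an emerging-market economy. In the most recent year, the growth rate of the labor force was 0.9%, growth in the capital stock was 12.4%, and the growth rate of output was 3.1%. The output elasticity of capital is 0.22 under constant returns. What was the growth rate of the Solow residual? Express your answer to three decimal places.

-0.330%

Labor's share = 1 − 0.22 = 0.78.
The capital stock: 0.22 × 12.4 = 2.728 pp.
The labor force: 0.78 × 0.9 = 0.702 pp.
TFP growth = 3.1 − 3.43 = -0.33%.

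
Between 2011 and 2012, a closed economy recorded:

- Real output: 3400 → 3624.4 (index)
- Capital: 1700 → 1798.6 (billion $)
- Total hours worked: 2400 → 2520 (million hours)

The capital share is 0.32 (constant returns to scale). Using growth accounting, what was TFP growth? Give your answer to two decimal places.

Real output growth = (3624.4 − 3400) / 3400 = 6.6%.
Capital growth = (1798.6 − 1700) / 1700 = 5.8%.
Total hours worked growth = (2520 − 2400) / 2400 = 5%.
Labor's share = 1 − 0.32 = 0.68.
Capital: 0.32 × 5.8 = 1.856 pp.
Total hours worked: 0.68 × 5 = 3.4 pp.
TFP growth = 6.6 − 5.256 = 1.344%.

1.34%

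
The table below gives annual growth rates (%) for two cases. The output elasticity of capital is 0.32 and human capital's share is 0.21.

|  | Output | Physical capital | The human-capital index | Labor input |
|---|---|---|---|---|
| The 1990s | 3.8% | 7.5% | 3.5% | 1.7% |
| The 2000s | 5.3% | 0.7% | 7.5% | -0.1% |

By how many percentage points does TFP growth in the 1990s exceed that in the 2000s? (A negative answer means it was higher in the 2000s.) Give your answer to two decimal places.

Labor's share = 1 − 0.32 − 0.21 = 0.47.
The 1990s: TFP = 3.8 − 2.4 − 0.735 − 0.799 = -0.134%.
The 2000s: TFP = 5.3 − 0.224 − 1.575 + 0.047 = 3.548%.
Difference = -0.134 − (3.548) = -3.682 pp.

-3.68 percentage points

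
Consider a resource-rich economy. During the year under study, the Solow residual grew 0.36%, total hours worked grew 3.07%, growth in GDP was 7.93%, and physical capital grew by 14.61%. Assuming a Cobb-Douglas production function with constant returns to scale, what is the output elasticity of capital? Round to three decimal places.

gY = gA + α·gK + (1−α)·gL, so gY − gA − gL = α(gK − gL).
7.93 − 0.36 − 3.07 = α × (14.61 − 3.07).
4.5 = 11.54 α, so α = 0.38995.

α = 0.390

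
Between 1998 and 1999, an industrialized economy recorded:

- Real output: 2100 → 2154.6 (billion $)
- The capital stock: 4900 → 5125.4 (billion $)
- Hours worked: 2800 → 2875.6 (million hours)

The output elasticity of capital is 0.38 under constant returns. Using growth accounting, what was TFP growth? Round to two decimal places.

Real output growth = (2154.6 − 2100) / 2100 = 2.6%.
The capital stock growth = (5125.4 − 4900) / 4900 = 4.6%.
Hours worked growth = (2875.6 − 2800) / 2800 = 2.7%.
Labor's share = 1 − 0.38 = 0.62.
The capital stock: 0.38 × 4.6 = 1.748 pp.
Hours worked: 0.62 × 2.7 = 1.674 pp.
TFP growth = 2.6 − 3.422 = -0.822%.

-0.82%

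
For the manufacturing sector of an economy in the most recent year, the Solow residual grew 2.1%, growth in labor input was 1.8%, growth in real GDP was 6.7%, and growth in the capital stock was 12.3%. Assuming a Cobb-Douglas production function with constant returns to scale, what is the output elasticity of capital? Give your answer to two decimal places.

The output elasticity of capital is 0.27.

gY = gA + α·gK + (1−α)·gL, so gY − gA − gL = α(gK − gL).
6.7 − 2.1 − 1.8 = α × (12.3 − 1.8).
2.8 = 10.5 α, so α = 0.2667.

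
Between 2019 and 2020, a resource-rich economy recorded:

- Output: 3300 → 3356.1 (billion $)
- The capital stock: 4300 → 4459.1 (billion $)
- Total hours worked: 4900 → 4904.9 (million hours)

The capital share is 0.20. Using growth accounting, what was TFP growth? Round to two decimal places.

Output growth = (3356.1 − 3300) / 3300 = 1.7%.
The capital stock growth = (4459.1 − 4300) / 4300 = 3.7%.
Total hours worked growth = (4904.9 − 4900) / 4900 = 0.1%.
Labor's share = 1 − 0.2 = 0.8.
The capital stock: 0.2 × 3.7 = 0.74 pp.
Total hours worked: 0.8 × 0.1 = 0.08 pp.
TFP growth = 1.7 − 0.82 = 0.88%.

0.88%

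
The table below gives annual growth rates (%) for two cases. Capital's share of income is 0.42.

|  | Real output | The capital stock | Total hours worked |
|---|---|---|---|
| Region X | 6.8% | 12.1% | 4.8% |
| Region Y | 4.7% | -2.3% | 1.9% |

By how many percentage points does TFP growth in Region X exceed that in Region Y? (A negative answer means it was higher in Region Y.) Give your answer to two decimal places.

Labor's share = 1 − 0.42 = 0.58.
Region X: TFP = 6.8 − 5.082 − 2.784 = -1.066%.
Region Y: TFP = 4.7 + 0.966 − 1.102 = 4.564%.
Difference = -1.066 − (4.564) = -5.63 pp.

-5.63 percentage points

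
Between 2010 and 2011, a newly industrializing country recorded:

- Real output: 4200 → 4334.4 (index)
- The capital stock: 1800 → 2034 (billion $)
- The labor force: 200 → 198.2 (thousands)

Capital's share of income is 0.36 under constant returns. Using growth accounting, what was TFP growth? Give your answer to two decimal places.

-0.90%

Real output growth = (4334.4 − 4200) / 4200 = 3.2%.
The capital stock growth = (2034 − 1800) / 1800 = 13%.
The labor force growth = (198.2 − 200) / 200 = -0.9%.
Labor's share = 1 − 0.36 = 0.64.
The capital stock: 0.36 × 13 = 4.68 pp.
The labor force: 0.64 × (-0.9) = -0.576 pp.
TFP growth = 3.2 − 4.104 = -0.904%.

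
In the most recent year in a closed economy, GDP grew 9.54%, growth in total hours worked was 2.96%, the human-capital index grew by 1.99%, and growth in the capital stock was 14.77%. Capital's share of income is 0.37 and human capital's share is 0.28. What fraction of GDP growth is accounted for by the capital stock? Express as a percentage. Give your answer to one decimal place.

57.3%

The capital stock contributed 0.37 × 14.77 = 5.4649 pp.
Share of growth = 5.4649 / 9.54 × 100 = 57.284%.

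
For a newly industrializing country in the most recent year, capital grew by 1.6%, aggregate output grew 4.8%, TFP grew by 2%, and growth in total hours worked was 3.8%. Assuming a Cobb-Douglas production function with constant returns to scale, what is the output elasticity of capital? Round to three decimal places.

gY = gA + α·gK + (1−α)·gL, so gY − gA − gL = α(gK − gL).
4.8 − 2 − 3.8 = α × (1.6 − 3.8).
-1 = -2.2 α, so α = 0.45455.

0.455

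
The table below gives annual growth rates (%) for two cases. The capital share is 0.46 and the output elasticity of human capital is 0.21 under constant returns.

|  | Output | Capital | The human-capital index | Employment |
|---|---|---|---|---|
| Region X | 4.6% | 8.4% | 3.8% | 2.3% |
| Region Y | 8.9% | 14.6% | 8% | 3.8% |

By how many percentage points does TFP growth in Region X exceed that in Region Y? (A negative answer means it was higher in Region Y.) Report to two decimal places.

Labor's share = 1 − 0.46 − 0.21 = 0.33.
Region X: TFP = 4.6 − 3.864 − 0.798 − 0.759 = -0.821%.
Region Y: TFP = 8.9 − 6.716 − 1.68 − 1.254 = -0.75%.
Difference = -0.821 − (-0.75) = -0.071 pp.

-0.07 percentage points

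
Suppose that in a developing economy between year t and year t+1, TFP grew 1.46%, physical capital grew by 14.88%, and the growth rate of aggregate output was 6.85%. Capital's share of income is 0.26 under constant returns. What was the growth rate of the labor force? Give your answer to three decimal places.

2.056%

Labor's share = 1 − 0.26 = 0.74.
gY = gA + 0.26×14.88 + 0.74×g.
0.74×g = 6.85 − 1.46 − 3.8688 = 1.5212.
g = 1.5212 / 0.74 = 2.05568%.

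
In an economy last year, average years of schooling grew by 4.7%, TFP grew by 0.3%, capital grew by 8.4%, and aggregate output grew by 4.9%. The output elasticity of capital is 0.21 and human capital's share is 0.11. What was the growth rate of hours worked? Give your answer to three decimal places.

Labor's share = 1 − 0.21 − 0.11 = 0.68.
gY = gA + 0.21×8.4 + 0.11×4.7 + 0.68×g.
0.68×g = 4.9 − 0.3 − 2.281 = 2.319.
g = 2.319 / 0.68 = 3.41029%.

Hours worked grew 3.410%.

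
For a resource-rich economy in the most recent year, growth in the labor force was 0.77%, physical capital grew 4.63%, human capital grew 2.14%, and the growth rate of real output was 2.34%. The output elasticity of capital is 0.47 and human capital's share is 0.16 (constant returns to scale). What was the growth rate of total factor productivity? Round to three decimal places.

Labor's share = 1 − 0.47 − 0.16 = 0.37.
Physical capital: 0.47 × 4.63 = 2.1761 pp.
Human capital: 0.16 × 2.14 = 0.3424 pp.
The labor force: 0.37 × 0.77 = 0.2849 pp.
TFP growth = 2.34 − 2.8034 = -0.4634%.

-0.463%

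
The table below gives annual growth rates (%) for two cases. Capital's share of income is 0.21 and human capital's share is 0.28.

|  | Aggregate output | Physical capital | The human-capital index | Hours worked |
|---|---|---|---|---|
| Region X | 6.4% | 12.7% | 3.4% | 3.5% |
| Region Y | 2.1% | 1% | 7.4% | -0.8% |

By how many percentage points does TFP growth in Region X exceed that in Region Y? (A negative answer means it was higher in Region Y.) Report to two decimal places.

Labor's share = 1 − 0.21 − 0.28 = 0.51.
Region X: TFP = 6.4 − 2.667 − 0.952 − 1.785 = 0.996%.
Region Y: TFP = 2.1 − 0.21 − 2.072 + 0.408 = 0.226%.
Difference = 0.996 − (0.226) = 0.77 pp.

0.77 percentage points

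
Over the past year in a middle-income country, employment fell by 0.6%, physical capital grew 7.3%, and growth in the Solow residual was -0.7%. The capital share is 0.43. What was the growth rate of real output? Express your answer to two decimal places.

Labor's share = 1 − 0.43 = 0.57.
Physical capital: 0.43 × 7.3 = 3.139 pp.
Employment: 0.57 × (-0.6) = -0.342 pp.
Output growth = -0.7 + 2.797 = 2.097%.

Real output grew 2.10%.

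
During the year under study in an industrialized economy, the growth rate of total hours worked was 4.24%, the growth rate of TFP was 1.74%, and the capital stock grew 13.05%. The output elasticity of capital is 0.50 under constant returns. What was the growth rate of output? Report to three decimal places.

Output grew 10.385%.

Labor's share = 1 − 0.5 = 0.5.
The capital stock: 0.5 × 13.05 = 6.525 pp.
Total hours worked: 0.5 × 4.24 = 2.12 pp.
Output growth = 1.74 + 8.645 = 10.385%.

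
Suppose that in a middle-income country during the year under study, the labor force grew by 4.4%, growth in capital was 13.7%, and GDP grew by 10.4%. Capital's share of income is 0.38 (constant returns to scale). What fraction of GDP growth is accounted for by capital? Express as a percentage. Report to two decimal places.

Capital accounted for 50.06% of growth.

Capital contributed 0.38 × 13.7 = 5.206 pp.
Share of growth = 5.206 / 10.4 × 100 = 50.0577%.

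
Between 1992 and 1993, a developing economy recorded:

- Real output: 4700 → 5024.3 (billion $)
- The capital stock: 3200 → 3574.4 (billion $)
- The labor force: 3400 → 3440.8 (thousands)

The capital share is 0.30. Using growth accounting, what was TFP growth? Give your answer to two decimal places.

2.55%

Real output growth = (5024.3 − 4700) / 4700 = 6.9%.
The capital stock growth = (3574.4 − 3200) / 3200 = 11.7%.
The labor force growth = (3440.8 − 3400) / 3400 = 1.2%.
Labor's share = 1 − 0.3 = 0.7.
The capital stock: 0.3 × 11.7 = 3.51 pp.
The labor force: 0.7 × 1.2 = 0.84 pp.
TFP growth = 6.9 − 4.35 = 2.55%.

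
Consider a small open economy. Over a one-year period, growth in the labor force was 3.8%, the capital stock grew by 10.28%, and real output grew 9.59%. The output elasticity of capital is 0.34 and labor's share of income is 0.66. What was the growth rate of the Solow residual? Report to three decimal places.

3.587%

Labor's share = 1 − 0.34 = 0.66.
The capital stock: 0.34 × 10.28 = 3.4952 pp.
The labor force: 0.66 × 3.8 = 2.508 pp.
TFP growth = 9.59 − 6.0032 = 3.5868%.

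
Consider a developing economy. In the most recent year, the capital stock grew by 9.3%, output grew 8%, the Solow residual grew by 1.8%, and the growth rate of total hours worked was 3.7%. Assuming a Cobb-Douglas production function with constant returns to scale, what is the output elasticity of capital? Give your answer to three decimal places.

gY = gA + α·gK + (1−α)·gL, so gY − gA − gL = α(gK − gL).
8 − 1.8 − 3.7 = α × (9.3 − 3.7).
2.5 = 5.6 α, so α = 0.44643.

The output elasticity of capital is 0.446.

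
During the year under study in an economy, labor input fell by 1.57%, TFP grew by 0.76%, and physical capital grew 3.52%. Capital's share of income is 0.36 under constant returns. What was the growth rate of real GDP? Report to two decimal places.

Real GDP grew 1.02%.

Labor's share = 1 − 0.36 = 0.64.
Physical capital: 0.36 × 3.52 = 1.2672 pp.
Labor input: 0.64 × (-1.57) = -1.0048 pp.
Output growth = 0.76 + 0.2624 = 1.0224%.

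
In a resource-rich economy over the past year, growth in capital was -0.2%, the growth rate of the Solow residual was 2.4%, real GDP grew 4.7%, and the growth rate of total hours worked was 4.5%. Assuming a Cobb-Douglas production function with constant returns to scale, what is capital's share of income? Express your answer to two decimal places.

0.47

gY = gA + α·gK + (1−α)·gL, so gY − gA − gL = α(gK − gL).
4.7 − 2.4 − 4.5 = α × (-0.2 − 4.5).
-2.2 = -4.7 α, so α = 0.4681.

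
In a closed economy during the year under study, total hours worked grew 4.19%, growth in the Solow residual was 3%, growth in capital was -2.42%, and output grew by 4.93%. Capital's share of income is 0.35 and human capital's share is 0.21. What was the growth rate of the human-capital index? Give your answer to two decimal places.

4.44%

Labor's share = 1 − 0.35 − 0.21 = 0.44.
gY = gA + 0.35×(-2.42) + 0.44×4.19 + 0.21×g.
0.21×g = 4.93 − 3 − 0.9966 = 0.9334.
g = 0.9334 / 0.21 = 4.4448%.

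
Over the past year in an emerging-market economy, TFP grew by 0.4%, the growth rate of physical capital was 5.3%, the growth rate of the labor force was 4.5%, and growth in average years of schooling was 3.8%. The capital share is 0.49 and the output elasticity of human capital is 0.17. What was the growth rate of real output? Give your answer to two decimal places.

5.17%

Labor's share = 1 − 0.49 − 0.17 = 0.34.
Physical capital: 0.49 × 5.3 = 2.597 pp.
Average years of schooling: 0.17 × 3.8 = 0.646 pp.
The labor force: 0.34 × 4.5 = 1.53 pp.
Output growth = 0.4 + 4.773 = 5.173%.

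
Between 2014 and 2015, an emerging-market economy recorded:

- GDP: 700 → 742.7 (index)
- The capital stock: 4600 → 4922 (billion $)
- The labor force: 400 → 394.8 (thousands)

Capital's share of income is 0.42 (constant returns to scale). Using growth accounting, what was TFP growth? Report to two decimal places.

3.91%

GDP growth = (742.7 − 700) / 700 = 6.1%.
The capital stock growth = (4922 − 4600) / 4600 = 7%.
The labor force growth = (394.8 − 400) / 400 = -1.3%.
Labor's share = 1 − 0.42 = 0.58.
The capital stock: 0.42 × 7 = 2.94 pp.
The labor force: 0.58 × (-1.3) = -0.754 pp.
TFP growth = 6.1 − 2.186 = 3.914%.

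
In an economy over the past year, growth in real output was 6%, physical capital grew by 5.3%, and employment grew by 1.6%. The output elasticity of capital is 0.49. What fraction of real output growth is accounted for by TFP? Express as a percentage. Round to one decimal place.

TFP accounted for 43.1% of growth.

Labor's share = 1 − 0.49 = 0.51.
Physical capital: 0.49 × 5.3 = 2.597 pp.
Employment: 0.51 × 1.6 = 0.816 pp.
TFP growth = 6 − 3.413 = 2.587%.
TFP share of growth = 2.587 / 6 × 100 = 43.117%.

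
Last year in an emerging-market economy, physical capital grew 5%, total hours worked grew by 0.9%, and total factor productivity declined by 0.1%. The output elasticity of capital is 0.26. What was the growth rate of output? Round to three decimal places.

1.866%

Labor's share = 1 − 0.26 = 0.74.
Physical capital: 0.26 × 5 = 1.3 pp.
Total hours worked: 0.74 × 0.9 = 0.666 pp.
Output growth = -0.1 + 1.966 = 1.866%.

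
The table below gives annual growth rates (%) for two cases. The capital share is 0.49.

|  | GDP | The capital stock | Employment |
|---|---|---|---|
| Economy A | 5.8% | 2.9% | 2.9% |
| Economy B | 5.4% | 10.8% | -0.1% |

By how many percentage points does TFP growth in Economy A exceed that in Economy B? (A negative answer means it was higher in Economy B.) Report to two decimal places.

Labor's share = 1 − 0.49 = 0.51.
Economy A: TFP = 5.8 − 1.421 − 1.479 = 2.9%.
Economy B: TFP = 5.4 − 5.292 + 0.051 = 0.159%.
Difference = 2.9 − (0.159) = 2.741 pp.

2.74 percentage points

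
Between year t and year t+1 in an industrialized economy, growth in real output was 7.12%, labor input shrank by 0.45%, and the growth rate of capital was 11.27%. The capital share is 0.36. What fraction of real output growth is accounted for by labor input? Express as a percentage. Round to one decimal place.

Labor's share = 1 − 0.36 = 0.64.
Labor input contributed 0.64 × (-0.45) = -0.288 pp.
Share of growth = -0.288 / 7.12 × 100 = -4.045%.

Labor input accounted for -4.0% of growth.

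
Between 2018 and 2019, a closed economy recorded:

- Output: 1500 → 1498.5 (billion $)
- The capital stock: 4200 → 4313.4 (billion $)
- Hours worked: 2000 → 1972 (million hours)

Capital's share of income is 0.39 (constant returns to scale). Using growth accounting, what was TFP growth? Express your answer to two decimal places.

Output growth = (1498.5 − 1500) / 1500 = -0.1%.
The capital stock growth = (4313.4 − 4200) / 4200 = 2.7%.
Hours worked growth = (1972 − 2000) / 2000 = -1.4%.
Labor's share = 1 − 0.39 = 0.61.
The capital stock: 0.39 × 2.7 = 1.053 pp.
Hours worked: 0.61 × (-1.4) = -0.854 pp.
TFP growth = -0.1 − 0.199 = -0.299%.

-0.30%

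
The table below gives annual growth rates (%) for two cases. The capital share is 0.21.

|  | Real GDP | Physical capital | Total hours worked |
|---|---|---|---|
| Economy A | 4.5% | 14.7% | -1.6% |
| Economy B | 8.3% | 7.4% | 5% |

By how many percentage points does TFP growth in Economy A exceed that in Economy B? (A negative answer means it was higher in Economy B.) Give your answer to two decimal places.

-0.12 percentage points

Labor's share = 1 − 0.21 = 0.79.
Economy A: TFP = 4.5 − 3.087 + 1.264 = 2.677%.
Economy B: TFP = 8.3 − 1.554 − 3.95 = 2.796%.
Difference = 2.677 − (2.796) = -0.119 pp.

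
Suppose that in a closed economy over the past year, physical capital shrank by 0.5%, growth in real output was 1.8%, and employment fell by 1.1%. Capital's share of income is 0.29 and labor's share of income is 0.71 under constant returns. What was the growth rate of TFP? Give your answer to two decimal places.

2.73%

Labor's share = 1 − 0.29 = 0.71.
Physical capital: 0.29 × (-0.5) = -0.145 pp.
Employment: 0.71 × (-1.1) = -0.781 pp.
TFP growth = 1.8 + 0.926 = 2.726%.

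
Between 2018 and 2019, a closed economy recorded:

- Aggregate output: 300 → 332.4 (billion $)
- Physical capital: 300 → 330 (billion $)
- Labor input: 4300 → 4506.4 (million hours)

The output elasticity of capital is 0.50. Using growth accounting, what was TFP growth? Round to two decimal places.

Aggregate output growth = (332.4 − 300) / 300 = 10.8%.
Physical capital growth = (330 − 300) / 300 = 10%.
Labor input growth = (4506.4 − 4300) / 4300 = 4.8%.
Labor's share = 1 − 0.5 = 0.5.
Physical capital: 0.5 × 10 = 5 pp.
Labor input: 0.5 × 4.8 = 2.4 pp.
TFP growth = 10.8 − 7.4 = 3.4%.

TFP growth was 3.40%.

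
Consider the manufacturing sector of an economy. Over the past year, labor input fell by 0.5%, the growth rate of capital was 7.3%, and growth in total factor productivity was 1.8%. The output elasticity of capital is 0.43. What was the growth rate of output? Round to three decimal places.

4.654%

Labor's share = 1 − 0.43 = 0.57.
Capital: 0.43 × 7.3 = 3.139 pp.
Labor input: 0.57 × (-0.5) = -0.285 pp.
Output growth = 1.8 + 2.854 = 4.654%.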